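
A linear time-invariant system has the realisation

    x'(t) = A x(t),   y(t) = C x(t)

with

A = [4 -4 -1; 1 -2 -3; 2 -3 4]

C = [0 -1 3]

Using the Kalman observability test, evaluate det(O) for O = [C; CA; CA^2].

-127

CA = [[5, -7, 15]]
CA^2 = [[43, -51, 76]]
Observability matrix O = [C; CA; CA^2] = [[0, -1, 3], [5, -7, 15], [43, -51, 76]]
Expanding along the first row, det(O) = 0·((-7)·76 - 15·(-51)) - (-1)·(5·76 - 15·43) + 3·(5·(-51) - (-7)·43) = 0·233 - (-1)·(-265) + 3·46 = -127
Since det(O) ≠ 0, rank(O) = 3 and the system is completely observable.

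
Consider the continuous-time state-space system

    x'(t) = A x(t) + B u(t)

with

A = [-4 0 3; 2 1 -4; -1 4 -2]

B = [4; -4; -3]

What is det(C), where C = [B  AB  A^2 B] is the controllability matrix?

4702

AB = [[-25], [16], [-14]]
A^2B = [[58], [22], [117]]
Controllability matrix C = [B  AB  A^2B] = [[4, -25, 58], [-4, 16, 22], [-3, -14, 117]]
Expanding along the first row, det(C) = 4·(16·117 - 22·(-14)) - (-25)·((-4)·117 - 22·(-3)) + 58·((-4)·(-14) - 16·(-3)) = 4·2180 - (-25)·(-402) + 58·104 = 4702
Since det(C) ≠ 0, rank(C) = 3 and the system is completely controllable.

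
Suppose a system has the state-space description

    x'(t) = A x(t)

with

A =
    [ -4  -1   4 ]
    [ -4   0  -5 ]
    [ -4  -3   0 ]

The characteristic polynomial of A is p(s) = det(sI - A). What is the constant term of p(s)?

-88

Expand det(sI - A) for the 3×3 matrix.
p(s) = s^3 + 4s^2 - 3s - 88.
(Check: constant term = det(-A) = (-1)^3 det A = -88; coefficient of s^2 = -tr A = 4.)
The constant term is -88.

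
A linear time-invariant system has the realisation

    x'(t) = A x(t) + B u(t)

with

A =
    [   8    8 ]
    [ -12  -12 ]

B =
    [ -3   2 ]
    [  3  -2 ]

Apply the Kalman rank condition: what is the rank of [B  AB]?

1

AB = [[0, 0], [0, 0]]
Controllability matrix C = [B  AB] = [[-3, 2, 0, 0], [3, -2, 0, 0]]
Every column of C is a scalar multiple of column 1 = [-3, 3] (multipliers 1, -2/3, 0, 0), so the columns span a one-dimensional space.
C ≠ 0, hence rank(C) = 1.
rank(C) = 1 < n = 2, so the pair (A, B) is not completely controllable.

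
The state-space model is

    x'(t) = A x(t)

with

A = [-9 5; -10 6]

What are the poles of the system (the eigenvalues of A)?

det(sI - A) = s^2 - (tr A)s + det A, with tr A = (-9) + 6 = -3 and det A = (-9)·6 - 5·(-10) = -54 - (-50) = -4.
So p(s) = det(sI - A) = s^2 + 3s - 4.
Factor s^2 + 3s - 4: two numbers with sum -3 and product -4 are 1 and -4, so s^2 + 3s - 4 = (s - 1)(s + 4).
Hence p(s) = (s - 1) (s + 4), with roots -4, 1.
At least one eigenvalue has non-negative real part, so the system is not asymptotically stable.

-4, 1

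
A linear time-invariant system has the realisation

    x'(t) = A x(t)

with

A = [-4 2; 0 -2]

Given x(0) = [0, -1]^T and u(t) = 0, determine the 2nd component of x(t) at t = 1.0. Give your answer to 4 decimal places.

-0.1353

det(sI - A) = s^2 - (tr A)s + det A, with tr A = (-4) + (-2) = -6 and det A = (-4)·(-2) - 2·0 = 8 - 0 = 8.
So p(s) = det(sI - A) = s^2 + 6s + 8.
Factor s^2 + 6s + 8: two numbers with sum -6 and product 8 are -2 and -4, so s^2 + 6s + 8 = (s + 2)(s + 4).
Hence p(s) = (s + 2) (s + 4), with roots -4, -2.
The eigenvalues -4, -2 are distinct and real, so A is diagonalisable and x(t) = e^{At} x(0) = V diag(e^{λ_i t}) V^{-1} x(0), where the columns of V are the eigenvectors.
λ = -4: A - (-4)I = [[0, 2], [0, 2]]. Row 1 gives 0·v1 + 2·v2 = 0, so take v_1 = [-1, 0]^T.
λ = -2: A - (-2)I = [[-2, 2], [0, 0]]. Row 1 gives (-2)·v1 + 2·v2 = 0, so take v_2 = [1, 1]^T.
V = [v_1 v_2] = [[-1, 1], [0, 1]] has det V = -1, so V^{-1} = adj(V)/det V = [[-1, 1], [0, 1]].
Modal coordinates z(0) = V^{-1} x(0): (-1)·0 + 1·(-1) = -1; 0·0 + 1·(-1) = -1; so z(0) = [-1, -1]^T.
x_2(t) = Σ_i (v_i)_2 · z_i(0) · e^{λ_i t} (row 2 of V times the modal terms).
x_2(1.0) = 0·(-1)·e^{-4·1.0} + 1·(-1)·e^{-2·1.0} = 0·0.018316 + (-1)·0.135335 = -0.1353.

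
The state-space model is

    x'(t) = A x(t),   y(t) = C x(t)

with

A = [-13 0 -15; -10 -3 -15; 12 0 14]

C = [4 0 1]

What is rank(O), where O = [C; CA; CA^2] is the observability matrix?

CA = [[-40, 0, -46]]
CA^2 = [[-32, 0, -44]]
Observability matrix O = [C; CA; CA^2] = [[4, 0, 1], [-40, 0, -46], [-32, 0, -44]]
Column 2 of O is identically zero, so rank(O) ≤ 2.
The 2×2 minor from rows 1, 2, columns 1, 3 is 4·(-46) - 1·(-40) = -184 - (-40) = -144 ≠ 0, so rank(O) = 2.
rank(O) = 2 < n = 3, so the pair (A, C) is not completely observable.

2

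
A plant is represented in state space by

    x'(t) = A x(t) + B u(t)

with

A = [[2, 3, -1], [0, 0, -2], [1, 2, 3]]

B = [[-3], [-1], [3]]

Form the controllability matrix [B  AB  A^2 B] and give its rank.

3

AB = [[-12], [-6], [4]]
A^2B = [[-46], [-8], [-12]]
Controllability matrix C = [B  AB  A^2B] = [[-3, -12, -46], [-1, -6, -8], [3, 4, -12]]
det(C) = (-3)·((-6)·(-12) - (-8)·4) - (-12)·((-1)·(-12) - (-8)·3) + (-46)·((-1)·4 - (-6)·3) = (-3)·104 - (-12)·36 + (-46)·14 = -524 ≠ 0, so rank(C) = 3.
rank(C) = 3 = n, so the pair (A, B) is completely controllable.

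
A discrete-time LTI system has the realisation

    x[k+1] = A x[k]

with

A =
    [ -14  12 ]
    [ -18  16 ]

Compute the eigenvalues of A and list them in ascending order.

-2, 4

det(zI - A) = z^2 - (tr A)z + det A, with tr A = (-14) + 16 = 2 and det A = (-14)·16 - 12·(-18) = -224 - (-216) = -8.
So p(z) = det(zI - A) = z^2 - 2z - 8.
Factor z^2 - 2z - 8: two numbers with sum 2 and product -8 are 4 and -2, so z^2 - 2z - 8 = (z - 4)(z + 2).
Hence p(z) = (z - 4) (z + 2), with roots -2, 4.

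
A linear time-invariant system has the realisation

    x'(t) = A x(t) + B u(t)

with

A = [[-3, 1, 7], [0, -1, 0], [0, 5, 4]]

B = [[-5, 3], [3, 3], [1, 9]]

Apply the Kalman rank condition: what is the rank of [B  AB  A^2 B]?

AB = [[25, 57], [-3, -3], [19, 51]]
A^2B = [[55, 183], [3, 3], [61, 189]]
Controllability matrix C = [B  AB  A^2B] = [[-5, 3, 25, 57, 55, 183], [3, 3, -3, -3, 3, 3], [1, 9, 19, 51, 61, 189]]
The rows r1, r2, r3 of C are linearly dependent: -r1 - 2·r2 + r3 = 0 (check each entry), so rank(C) ≤ 2.
The 2×2 minor from rows 1, 2, columns 1, 2 is (-5)·3 - 3·3 = -15 - 9 = -24 ≠ 0, so rank(C) = 2.
rank(C) = 2 < n = 3, so the pair (A, B) is not completely controllable.

2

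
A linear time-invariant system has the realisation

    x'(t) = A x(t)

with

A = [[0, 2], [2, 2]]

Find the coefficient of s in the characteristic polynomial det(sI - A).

For a 2×2 matrix, det(sI - A) = s^2 - (tr A)s + det A.
tr A = 2, det A = -4.
So p(s) = s^2 - 2s - 4.
The coefficient of s is -2.

-2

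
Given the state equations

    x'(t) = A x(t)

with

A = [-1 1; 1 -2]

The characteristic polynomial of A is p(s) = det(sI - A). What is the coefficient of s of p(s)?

For a 2×2 matrix, det(sI - A) = s^2 - (tr A)s + det A.
tr A = -3, det A = 1.
So p(s) = s^2 + 3s + 1.
The coefficient of s is 3.

3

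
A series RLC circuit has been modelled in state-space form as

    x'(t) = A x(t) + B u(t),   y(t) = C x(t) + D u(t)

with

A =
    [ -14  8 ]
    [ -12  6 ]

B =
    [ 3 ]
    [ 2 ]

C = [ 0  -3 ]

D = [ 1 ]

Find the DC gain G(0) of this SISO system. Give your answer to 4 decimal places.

G(0) = C(-A)^{-1}B + D = -C A^{-1} B + D.
det A = 12, so A^{-1} = (1/12)·adj(A) = [[1/2, -2/3], [1, -7/6]]
A^{-1} B = [1/6, 2/3]^T
C A^{-1} B = -2
G(0) = D - C A^{-1} B = 1 - (-2) = 3

3.0000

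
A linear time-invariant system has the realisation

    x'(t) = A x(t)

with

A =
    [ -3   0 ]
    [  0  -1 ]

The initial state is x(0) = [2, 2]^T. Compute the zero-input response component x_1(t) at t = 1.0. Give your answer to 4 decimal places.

0.0996

det(sI - A) = s^2 - (tr A)s + det A, with tr A = (-3) + (-1) = -4 and det A = (-3)·(-1) - 0·0 = 3 - 0 = 3.
So p(s) = det(sI - A) = s^2 + 4s + 3.
Factor s^2 + 4s + 3: two numbers with sum -4 and product 3 are -1 and -3, so s^2 + 4s + 3 = (s + 1)(s + 3).
Hence p(s) = (s + 1) (s + 3), with roots -3, -1.
The eigenvalues -3, -1 are distinct and real, so A is diagonalisable and x(t) = e^{At} x(0) = V diag(e^{λ_i t}) V^{-1} x(0), where the columns of V are the eigenvectors.
λ = -3: A - (-3)I = [[0, 0], [0, 2]]. Row 2 gives 0·v1 + 2·v2 = 0, so take v_1 = [1, 0]^T.
λ = -1: A - (-1)I = [[-2, 0], [0, 0]]. Row 1 gives (-2)·v1 + 0·v2 = 0, so take v_2 = [0, 1]^T.
V = [v_1 v_2] = [[1, 0], [0, 1]] has det V = 1, so V^{-1} = adj(V)/det V = [[1, 0], [0, 1]].
Modal coordinates z(0) = V^{-1} x(0): 1·2 + 0·2 = 2; 0·2 + 1·2 = 2; so z(0) = [2, 2]^T.
x_1(t) = Σ_i (v_i)_1 · z_i(0) · e^{λ_i t} (row 1 of V times the modal terms).
x_1(1.0) = 1·2·e^{-3·1.0} + 0·2·e^{-1·1.0} = 2·0.049787 + 0·0.367879 = 0.0996.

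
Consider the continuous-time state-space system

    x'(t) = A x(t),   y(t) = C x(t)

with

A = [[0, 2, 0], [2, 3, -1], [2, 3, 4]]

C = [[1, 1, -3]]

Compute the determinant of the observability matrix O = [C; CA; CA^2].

-625

CA = [[-4, -4, -13]]
CA^2 = [[-34, -59, -48]]
Observability matrix O = [C; CA; CA^2] = [[1, 1, -3], [-4, -4, -13], [-34, -59, -48]]
Expanding along the first row, det(O) = 1·((-4)·(-48) - (-13)·(-59)) - 1·((-4)·(-48) - (-13)·(-34)) + (-3)·((-4)·(-59) - (-4)·(-34)) = 1·(-575) - 1·(-250) + (-3)·100 = -625
Since det(O) ≠ 0, rank(O) = 3 and the system is completely observable.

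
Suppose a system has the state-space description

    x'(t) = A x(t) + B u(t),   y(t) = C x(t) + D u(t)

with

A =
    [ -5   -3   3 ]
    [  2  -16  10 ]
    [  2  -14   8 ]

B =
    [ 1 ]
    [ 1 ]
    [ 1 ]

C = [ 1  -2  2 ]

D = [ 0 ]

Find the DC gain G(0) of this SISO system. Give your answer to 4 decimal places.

0.2000

G(0) = C(-A)^{-1}B + D = -C A^{-1} B + D.
det A = -60, so A^{-1} = (1/-60)·adj(A) = [[-1/5, 3/10, -3/10], [-1/15, 23/30, -14/15], [-1/15, 19/15, -43/30]]
A^{-1} B = [-1/5, -7/30, -7/30]^T
C A^{-1} B = -1/5
G(0) = D - C A^{-1} B = 0 - (-1/5) = 1/5 ≈ 0.2000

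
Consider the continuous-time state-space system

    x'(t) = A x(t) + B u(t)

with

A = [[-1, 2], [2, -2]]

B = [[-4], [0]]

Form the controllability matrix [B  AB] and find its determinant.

32

AB = [[4], [-8]]
Controllability matrix C = [B  AB] = [[-4, 4], [0, -8]]
det(C) = (-4)·(-8) - 4·0 = 32 - 0 = 32
Since det(C) ≠ 0, rank(C) = 2 and the system is completely controllable.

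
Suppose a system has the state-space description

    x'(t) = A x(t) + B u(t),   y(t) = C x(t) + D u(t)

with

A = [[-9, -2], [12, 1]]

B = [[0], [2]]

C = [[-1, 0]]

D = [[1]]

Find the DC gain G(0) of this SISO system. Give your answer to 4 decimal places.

G(0) = C(-A)^{-1}B + D = -C A^{-1} B + D.
det A = 15, so A^{-1} = (1/15)·adj(A) = [[1/15, 2/15], [-4/5, -3/5]]
A^{-1} B = [4/15, -6/5]^T
C A^{-1} B = -4/15
G(0) = D - C A^{-1} B = 1 - (-4/15) = 19/15 ≈ 1.2667

1.2667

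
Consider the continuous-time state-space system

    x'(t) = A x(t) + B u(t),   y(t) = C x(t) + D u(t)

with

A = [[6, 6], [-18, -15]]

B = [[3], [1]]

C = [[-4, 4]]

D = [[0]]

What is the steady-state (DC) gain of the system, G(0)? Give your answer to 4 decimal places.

G(0) = C(-A)^{-1}B + D = -C A^{-1} B + D.
det A = 18, so A^{-1} = (1/18)·adj(A) = [[-5/6, -1/3], [1, 1/3]]
A^{-1} B = [-17/6, 10/3]^T
C A^{-1} B = 74/3
G(0) = D - C A^{-1} B = 0 - (74/3) = -74/3 ≈ -24.6667

-24.6667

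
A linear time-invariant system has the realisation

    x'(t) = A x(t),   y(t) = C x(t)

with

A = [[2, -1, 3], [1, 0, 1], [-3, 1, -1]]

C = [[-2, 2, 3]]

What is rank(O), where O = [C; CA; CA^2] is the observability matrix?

CA = [[-11, 5, -7]]
CA^2 = [[4, 4, -21]]
Observability matrix O = [C; CA; CA^2] = [[-2, 2, 3], [-11, 5, -7], [4, 4, -21]]
det(O) = (-2)·(5·(-21) - (-7)·4) - 2·((-11)·(-21) - (-7)·4) + 3·((-11)·4 - 5·4) = (-2)·(-77) - 2·259 + 3·(-64) = -556 ≠ 0, so rank(O) = 3.
rank(O) = 3 = n, so the pair (A, C) is completely observable.

3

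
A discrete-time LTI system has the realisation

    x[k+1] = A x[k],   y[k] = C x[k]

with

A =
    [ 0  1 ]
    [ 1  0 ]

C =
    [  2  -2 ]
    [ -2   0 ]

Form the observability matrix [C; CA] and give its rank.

2

CA = [[-2, 2], [0, -2]]
Observability matrix O = [C; CA] = [[2, -2], [-2, 0], [-2, 2], [0, -2]]
Take the 2×2 submatrix of O formed by rows 1, 2: [[2, -2], [-2, 0]]. Its determinant is 2·0 - (-2)·(-2) = 0 - 4 = -4 ≠ 0.
So rank(O) ≥ 2; since O has 2 columns, rank(O) = 2.
rank(O) = 2 = n, so the pair (A, C) is completely observable.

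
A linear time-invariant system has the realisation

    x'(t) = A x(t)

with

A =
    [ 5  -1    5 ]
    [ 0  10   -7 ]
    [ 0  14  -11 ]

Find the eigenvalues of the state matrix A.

det(sI - A) = s^3 - (tr A)s^2 + (M11 + M22 + M33)s - det A, where Mii is the 2×2 principal minor of A obtained by deleting row i and column i.
tr A = 5 + 10 + (-11) = 4; M11 = 10·(-11) - (-7)·14 = -110 - (-98) = -12; M22 = 5·(-11) - 5·0 = -55 - 0 = -55; M33 = 5·10 - (-1)·0 = 50 - 0 = 50; sum of minors = -17.
det A = 5·(10·(-11) - (-7)·14) - (-1)·(0·(-11) - (-7)·0) + 5·(0·14 - 10·0) = 5·(-12) - (-1)·0 + 5·0 = -60.
So p(s) = det(sI - A) = s^3 - 4s^2 - 17s + 60.
Rational-root test: any integer root divides 60. Testing small divisors, s = 3 works: p(3) = 27 + (-36) + (-51) + 60 = 0, so (s - 3) is a factor.
Dividing, p(s) = (s - 3)(s^2 - s - 20).
Factor s^2 - s - 20: two numbers with sum 1 and product -20 are 5 and -4, so s^2 - s - 20 = (s - 5)(s + 4).
Hence p(s) = (s - 5) (s - 3) (s + 4), with roots -4, 3, 5.
At least one eigenvalue has non-negative real part, so the system is not asymptotically stable.

-4, 3, 5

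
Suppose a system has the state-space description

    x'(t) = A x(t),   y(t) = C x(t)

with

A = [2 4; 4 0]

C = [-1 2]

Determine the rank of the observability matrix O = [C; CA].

2

CA = [[6, -4]]
Observability matrix O = [C; CA] = [[-1, 2], [6, -4]]
det(O) = (-1)·(-4) - 2·6 = 4 - 12 = -8 ≠ 0, so rank(O) = 2.
rank(O) = 2 = n, so the pair (A, C) is completely observable.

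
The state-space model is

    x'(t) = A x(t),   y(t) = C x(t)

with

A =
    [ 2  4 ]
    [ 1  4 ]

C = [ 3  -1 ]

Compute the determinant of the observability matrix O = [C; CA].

CA = [[5, 8]]
Observability matrix O = [C; CA] = [[3, -1], [5, 8]]
det(O) = 3·8 - (-1)·5 = 24 - (-5) = 29
Since det(O) ≠ 0, rank(O) = 2 and the system is completely observable.

29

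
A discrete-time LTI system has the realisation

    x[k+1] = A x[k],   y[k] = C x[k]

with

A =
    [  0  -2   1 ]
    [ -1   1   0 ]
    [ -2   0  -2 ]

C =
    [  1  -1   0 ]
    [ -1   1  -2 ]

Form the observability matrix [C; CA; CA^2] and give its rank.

3

CA = [[1, -3, 1], [3, 3, 3]]
CA^2 = [[1, -5, -1], [-9, -3, -3]]
Observability matrix O = [C; CA; CA^2] = [[1, -1, 0], [-1, 1, -2], [1, -3, 1], [3, 3, 3], [1, -5, -1], [-9, -3, -3]]
Take the 3×3 submatrix of O formed by rows 1, 2, 3: [[1, -1, 0], [-1, 1, -2], [1, -3, 1]]. Its determinant is 1·(1·1 - (-2)·(-3)) - (-1)·((-1)·1 - (-2)·1) + 0·((-1)·(-3) - 1·1) = 1·(-5) - (-1)·1 + 0·2 = -4 ≠ 0.
So rank(O) ≥ 3; since O has 3 columns, rank(O) = 3.
rank(O) = 3 = n, so the pair (A, C) is completely observable.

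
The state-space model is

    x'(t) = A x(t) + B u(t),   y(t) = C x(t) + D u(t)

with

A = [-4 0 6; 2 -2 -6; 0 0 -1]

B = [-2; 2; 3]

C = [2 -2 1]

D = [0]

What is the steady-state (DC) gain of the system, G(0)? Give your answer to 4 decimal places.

G(0) = C(-A)^{-1}B + D = -C A^{-1} B + D.
det A = -8, so A^{-1} = (1/-8)·adj(A) = [[-1/4, 0, -3/2], [-1/4, -1/2, 3/2], [0, 0, -1]]
A^{-1} B = [-4, 4, -3]^T
C A^{-1} B = -19
G(0) = D - C A^{-1} B = 0 - (-19) = 19

19.0000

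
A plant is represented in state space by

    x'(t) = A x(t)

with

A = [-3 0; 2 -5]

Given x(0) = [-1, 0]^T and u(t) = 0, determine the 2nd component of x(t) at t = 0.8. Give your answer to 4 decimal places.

-0.0724

det(sI - A) = s^2 - (tr A)s + det A, with tr A = (-3) + (-5) = -8 and det A = (-3)·(-5) - 0·2 = 15 - 0 = 15.
So p(s) = det(sI - A) = s^2 + 8s + 15.
Factor s^2 + 8s + 15: two numbers with sum -8 and product 15 are -3 and -5, so s^2 + 8s + 15 = (s + 3)(s + 5).
Hence p(s) = (s + 3) (s + 5), with roots -5, -3.
The eigenvalues -5, -3 are distinct and real, so A is diagonalisable and x(t) = e^{At} x(0) = V diag(e^{λ_i t}) V^{-1} x(0), where the columns of V are the eigenvectors.
λ = -5: A - (-5)I = [[2, 0], [2, 0]]. Row 1 gives 2·v1 + 0·v2 = 0, so take v_1 = [0, 1]^T.
λ = -3: A - (-3)I = [[0, 0], [2, -2]]. Row 2 gives 2·v1 + (-2)·v2 = 0, so take v_2 = [1, 1]^T.
V = [v_1 v_2] = [[0, 1], [1, 1]] has det V = -1, so V^{-1} = adj(V)/det V = [[-1, 1], [1, 0]].
Modal coordinates z(0) = V^{-1} x(0): (-1)·(-1) + 1·0 = 1; 1·(-1) + 0·0 = -1; so z(0) = [1, -1]^T.
x_2(t) = Σ_i (v_i)_2 · z_i(0) · e^{λ_i t} (row 2 of V times the modal terms).
x_2(0.8) = 1·1·e^{-5·0.8} + 1·(-1)·e^{-3·0.8} = 1·0.018316 + (-1)·0.090718 = -0.0724.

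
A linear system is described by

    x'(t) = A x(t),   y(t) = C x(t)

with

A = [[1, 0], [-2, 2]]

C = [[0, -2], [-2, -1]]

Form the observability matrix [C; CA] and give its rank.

2

CA = [[4, -4], [0, -2]]
Observability matrix O = [C; CA] = [[0, -2], [-2, -1], [4, -4], [0, -2]]
Take the 2×2 submatrix of O formed by rows 1, 2: [[0, -2], [-2, -1]]. Its determinant is 0·(-1) - (-2)·(-2) = 0 - 4 = -4 ≠ 0.
So rank(O) ≥ 2; since O has 2 columns, rank(O) = 2.
rank(O) = 2 = n, so the pair (A, C) is completely observable.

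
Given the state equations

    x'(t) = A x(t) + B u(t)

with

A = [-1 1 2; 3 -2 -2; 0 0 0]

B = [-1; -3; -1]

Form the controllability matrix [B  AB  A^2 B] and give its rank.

3

AB = [[-4], [5], [0]]
A^2B = [[9], [-22], [0]]
Controllability matrix C = [B  AB  A^2B] = [[-1, -4, 9], [-3, 5, -22], [-1, 0, 0]]
det(C) = (-1)·(5·0 - (-22)·0) - (-4)·((-3)·0 - (-22)·(-1)) + 9·((-3)·0 - 5·(-1)) = (-1)·0 - (-4)·(-22) + 9·5 = -43 ≠ 0, so rank(C) = 3.
rank(C) = 3 = n, so the pair (A, B) is completely controllable.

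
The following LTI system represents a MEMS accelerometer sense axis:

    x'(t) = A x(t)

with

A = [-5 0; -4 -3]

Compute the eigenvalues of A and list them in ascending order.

det(sI - A) = s^2 - (tr A)s + det A, with tr A = (-5) + (-3) = -8 and det A = (-5)·(-3) - 0·(-4) = 15 - 0 = 15.
So p(s) = det(sI - A) = s^2 + 8s + 15.
Factor s^2 + 8s + 15: two numbers with sum -8 and product 15 are -3 and -5, so s^2 + 8s + 15 = (s + 3)(s + 5).
Hence p(s) = (s + 3) (s + 5), with roots -5, -3.
All eigenvalues have negative real part, so the system is asymptotically stable.

-5, -3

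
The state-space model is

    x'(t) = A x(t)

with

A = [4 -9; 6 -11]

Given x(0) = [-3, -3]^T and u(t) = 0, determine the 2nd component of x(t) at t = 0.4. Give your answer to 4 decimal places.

det(sI - A) = s^2 - (tr A)s + det A, with tr A = 4 + (-11) = -7 and det A = 4·(-11) - (-9)·6 = -44 - (-54) = 10.
So p(s) = det(sI - A) = s^2 + 7s + 10.
Factor s^2 + 7s + 10: two numbers with sum -7 and product 10 are -2 and -5, so s^2 + 7s + 10 = (s + 2)(s + 5).
Hence p(s) = (s + 2) (s + 5), with roots -5, -2.
The eigenvalues -5, -2 are distinct and real, so A is diagonalisable and x(t) = e^{At} x(0) = V diag(e^{λ_i t}) V^{-1} x(0), where the columns of V are the eigenvectors.
λ = -5: A - (-5)I = [[9, -9], [6, -6]]. Row 1 gives 9·v1 + (-9)·v2 = 0, so take v_1 = [1, 1]^T.
λ = -2: A - (-2)I = [[6, -9], [6, -9]]. Row 1 gives 6·v1 + (-9)·v2 = 0, so take v_2 = [3, 2]^T.
V = [v_1 v_2] = [[1, 3], [1, 2]] has det V = -1, so V^{-1} = adj(V)/det V = [[-2, 3], [1, -1]].
Modal coordinates z(0) = V^{-1} x(0): (-2)·(-3) + 3·(-3) = -3; 1·(-3) + (-1)·(-3) = 0; so z(0) = [-3, 0]^T.
x_2(t) = Σ_i (v_i)_2 · z_i(0) · e^{λ_i t} (row 2 of V times the modal terms).
x_2(0.4) = 1·(-3)·e^{-5·0.4} + 2·0·e^{-2·0.4} = (-3)·0.135335 + 0·0.449329 = -0.4060.

-0.4060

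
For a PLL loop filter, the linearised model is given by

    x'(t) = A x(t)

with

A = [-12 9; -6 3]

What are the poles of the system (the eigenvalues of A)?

-6, -3

det(sI - A) = s^2 - (tr A)s + det A, with tr A = (-12) + 3 = -9 and det A = (-12)·3 - 9·(-6) = -36 - (-54) = 18.
So p(s) = det(sI - A) = s^2 + 9s + 18.
Factor s^2 + 9s + 18: two numbers with sum -9 and product 18 are -3 and -6, so s^2 + 9s + 18 = (s + 3)(s + 6).
Hence p(s) = (s + 3) (s + 6), with roots -6, -3.
All eigenvalues have negative real part, so the system is asymptotically stable.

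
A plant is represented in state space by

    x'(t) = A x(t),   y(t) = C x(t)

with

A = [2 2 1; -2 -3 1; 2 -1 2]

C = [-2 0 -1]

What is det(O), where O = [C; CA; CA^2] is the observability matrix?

CA = [[-6, -3, -4]]
CA^2 = [[-14, 1, -17]]
Observability matrix O = [C; CA; CA^2] = [[-2, 0, -1], [-6, -3, -4], [-14, 1, -17]]
Expanding along the first row, det(O) = (-2)·((-3)·(-17) - (-4)·1) - 0·((-6)·(-17) - (-4)·(-14)) + (-1)·((-6)·1 - (-3)·(-14)) = (-2)·55 - 0·46 + (-1)·(-48) = -62
Since det(O) ≠ 0, rank(O) = 3 and the system is completely observable.

-62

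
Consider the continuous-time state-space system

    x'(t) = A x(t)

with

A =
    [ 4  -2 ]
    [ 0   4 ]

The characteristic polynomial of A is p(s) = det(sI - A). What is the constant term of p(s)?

16

For a 2×2 matrix, det(sI - A) = s^2 - (tr A)s + det A.
tr A = 8, det A = 16.
So p(s) = s^2 - 8s + 16.
The constant term is 16.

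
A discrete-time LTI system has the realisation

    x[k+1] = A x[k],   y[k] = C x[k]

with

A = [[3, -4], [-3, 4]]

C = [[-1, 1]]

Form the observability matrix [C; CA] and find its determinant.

CA = [[-6, 8]]
Observability matrix O = [C; CA] = [[-1, 1], [-6, 8]]
det(O) = (-1)·8 - 1·(-6) = -8 - (-6) = -2
Since det(O) ≠ 0, rank(O) = 2 and the system is completely observable.

-2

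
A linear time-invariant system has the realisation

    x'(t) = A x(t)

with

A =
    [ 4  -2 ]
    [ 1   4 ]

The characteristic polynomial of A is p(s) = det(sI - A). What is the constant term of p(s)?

18

For a 2×2 matrix, det(sI - A) = s^2 - (tr A)s + det A.
tr A = 8, det A = 18.
So p(s) = s^2 - 8s + 18.
The constant term is 18.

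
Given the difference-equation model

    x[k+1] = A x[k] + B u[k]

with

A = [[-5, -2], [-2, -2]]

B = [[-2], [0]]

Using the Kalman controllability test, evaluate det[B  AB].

AB = [[10], [4]]
Controllability matrix C = [B  AB] = [[-2, 10], [0, 4]]
det(C) = (-2)·4 - 10·0 = -8 - 0 = -8
Since det(C) ≠ 0, rank(C) = 2 and the system is completely controllable.

-8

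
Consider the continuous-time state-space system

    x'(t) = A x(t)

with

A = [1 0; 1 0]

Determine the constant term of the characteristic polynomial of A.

0

For a 2×2 matrix, det(sI - A) = s^2 - (tr A)s + det A.
tr A = 1, det A = 0.
So p(s) = s^2 - s.
The constant term is 0.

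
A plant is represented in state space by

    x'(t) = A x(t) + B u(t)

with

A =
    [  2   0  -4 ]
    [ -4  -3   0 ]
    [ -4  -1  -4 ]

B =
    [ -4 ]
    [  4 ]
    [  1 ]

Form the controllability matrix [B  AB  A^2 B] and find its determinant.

-464

AB = [[-12], [4], [8]]
A^2B = [[-56], [36], [12]]
Controllability matrix C = [B  AB  A^2B] = [[-4, -12, -56], [4, 4, 36], [1, 8, 12]]
Expanding along the first row, det(C) = (-4)·(4·12 - 36·8) - (-12)·(4·12 - 36·1) + (-56)·(4·8 - 4·1) = (-4)·(-240) - (-12)·12 + (-56)·28 = -464
Since det(C) ≠ 0, rank(C) = 3 and the system is completely controllable.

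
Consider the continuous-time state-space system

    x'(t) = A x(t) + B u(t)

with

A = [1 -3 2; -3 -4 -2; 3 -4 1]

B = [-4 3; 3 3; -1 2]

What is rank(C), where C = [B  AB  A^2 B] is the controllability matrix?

3

AB = [[-15, -2], [2, -25], [-25, -1]]
A^2B = [[-71, 71], [87, 108], [-78, 93]]
Controllability matrix C = [B  AB  A^2B] = [[-4, 3, -15, -2, -71, 71], [3, 3, 2, -25, 87, 108], [-1, 2, -25, -1, -78, 93]]
Take the 3×3 submatrix of C formed by columns 1, 2, 3: [[-4, 3, -15], [3, 3, 2], [-1, 2, -25]]. Its determinant is (-4)·(3·(-25) - 2·2) - 3·(3·(-25) - 2·(-1)) + (-15)·(3·2 - 3·(-1)) = (-4)·(-79) - 3·(-73) + (-15)·9 = 400 ≠ 0.
So rank(C) ≥ 3; since C has 3 rows, rank(C) = 3.
rank(C) = 3 = n, so the pair (A, B) is completely controllable.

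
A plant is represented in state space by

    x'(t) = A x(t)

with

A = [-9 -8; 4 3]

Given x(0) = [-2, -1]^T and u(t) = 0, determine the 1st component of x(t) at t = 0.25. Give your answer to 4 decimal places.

det(sI - A) = s^2 - (tr A)s + det A, with tr A = (-9) + 3 = -6 and det A = (-9)·3 - (-8)·4 = -27 - (-32) = 5.
So p(s) = det(sI - A) = s^2 + 6s + 5.
Factor s^2 + 6s + 5: two numbers with sum -6 and product 5 are -1 and -5, so s^2 + 6s + 5 = (s + 1)(s + 5).
Hence p(s) = (s + 1) (s + 5), with roots -5, -1.
The eigenvalues -5, -1 are distinct and real, so A is diagonalisable and x(t) = e^{At} x(0) = V diag(e^{λ_i t}) V^{-1} x(0), where the columns of V are the eigenvectors.
λ = -5: A - (-5)I = [[-4, -8], [4, 8]]. Row 1 gives (-4)·v1 + (-8)·v2 = 0, so take v_1 = [-2, 1]^T.
λ = -1: A - (-1)I = [[-8, -8], [4, 4]]. Row 1 gives (-8)·v1 + (-8)·v2 = 0, so take v_2 = [1, -1]^T.
V = [v_1 v_2] = [[-2, 1], [1, -1]] has det V = 1, so V^{-1} = adj(V)/det V = [[-1, -1], [-1, -2]].
Modal coordinates z(0) = V^{-1} x(0): (-1)·(-2) + (-1)·(-1) = 3; (-1)·(-2) + (-2)·(-1) = 4; so z(0) = [3, 4]^T.
x_1(t) = Σ_i (v_i)_1 · z_i(0) · e^{λ_i t} (row 1 of V times the modal terms).
x_1(0.25) = (-2)·3·e^{-5·0.25} + 1·4·e^{-1·0.25} = (-6)·0.286505 + 4·0.778801 = 1.3962.

1.3962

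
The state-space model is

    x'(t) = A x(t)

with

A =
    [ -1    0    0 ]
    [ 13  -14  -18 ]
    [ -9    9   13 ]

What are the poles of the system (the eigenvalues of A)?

det(sI - A) = s^3 - (tr A)s^2 + (M11 + M22 + M33)s - det A, where Mii is the 2×2 principal minor of A obtained by deleting row i and column i.
tr A = (-1) + (-14) + 13 = -2; M11 = (-14)·13 - (-18)·9 = -182 - (-162) = -20; M22 = (-1)·13 - 0·(-9) = -13 - 0 = -13; M33 = (-1)·(-14) - 0·13 = 14 - 0 = 14; sum of minors = -19.
det A = (-1)·((-14)·13 - (-18)·9) - 0·(13·13 - (-18)·(-9)) + 0·(13·9 - (-14)·(-9)) = (-1)·(-20) - 0·7 + 0·(-9) = 20.
So p(s) = det(sI - A) = s^3 + 2s^2 - 19s - 20.
Rational-root test: any integer root divides -20. Testing small divisors, s = -1 works: p(-1) = -1 + 2 + 19 + (-20) = 0, so (s + 1) is a factor.
Dividing, p(s) = (s + 1)(s^2 + s - 20).
Factor s^2 + s - 20: two numbers with sum -1 and product -20 are 4 and -5, so s^2 + s - 20 = (s - 4)(s + 5).
Hence p(s) = (s - 4) (s + 1) (s + 5), with roots -5, -1, 4.
At least one eigenvalue has non-negative real part, so the system is not asymptotically stable.

-5, -1, 4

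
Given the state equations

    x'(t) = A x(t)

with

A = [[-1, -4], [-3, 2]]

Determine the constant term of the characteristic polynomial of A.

For a 2×2 matrix, det(sI - A) = s^2 - (tr A)s + det A.
tr A = 1, det A = -14.
So p(s) = s^2 - s - 14.
The constant term is -14.

-14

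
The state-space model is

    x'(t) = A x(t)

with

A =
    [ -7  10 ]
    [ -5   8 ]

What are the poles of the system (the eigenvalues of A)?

-2, 3

det(sI - A) = s^2 - (tr A)s + det A, with tr A = (-7) + 8 = 1 and det A = (-7)·8 - 10·(-5) = -56 - (-50) = -6.
So p(s) = det(sI - A) = s^2 - s - 6.
Factor s^2 - s - 6: two numbers with sum 1 and product -6 are 3 and -2, so s^2 - s - 6 = (s - 3)(s + 2).
Hence p(s) = (s - 3) (s + 2), with roots -2, 3.
At least one eigenvalue has non-negative real part, so the system is not asymptotically stable.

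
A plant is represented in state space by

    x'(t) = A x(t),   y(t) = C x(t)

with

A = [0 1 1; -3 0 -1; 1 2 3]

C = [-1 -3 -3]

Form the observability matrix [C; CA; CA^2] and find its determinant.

0

CA = [[6, -7, -7]]
CA^2 = [[14, -8, -8]]
Observability matrix O = [C; CA; CA^2] = [[-1, -3, -3], [6, -7, -7], [14, -8, -8]]
Expanding along the first row, det(O) = (-1)·((-7)·(-8) - (-7)·(-8)) - (-3)·(6·(-8) - (-7)·14) + (-3)·(6·(-8) - (-7)·14) = (-1)·0 - (-3)·50 + (-3)·50 = 0
Since det(O) = 0, rank(O) < 3 and the system is not completely observable.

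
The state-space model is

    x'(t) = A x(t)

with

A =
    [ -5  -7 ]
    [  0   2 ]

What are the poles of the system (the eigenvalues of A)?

-5, 2

det(sI - A) = s^2 - (tr A)s + det A, with tr A = (-5) + 2 = -3 and det A = (-5)·2 - (-7)·0 = -10 - 0 = -10.
So p(s) = det(sI - A) = s^2 + 3s - 10.
Factor s^2 + 3s - 10: two numbers with sum -3 and product -10 are 2 and -5, so s^2 + 3s - 10 = (s - 2)(s + 5).
Hence p(s) = (s - 2) (s + 5), with roots -5, 2.
At least one eigenvalue has non-negative real part, so the system is not asymptotically stable.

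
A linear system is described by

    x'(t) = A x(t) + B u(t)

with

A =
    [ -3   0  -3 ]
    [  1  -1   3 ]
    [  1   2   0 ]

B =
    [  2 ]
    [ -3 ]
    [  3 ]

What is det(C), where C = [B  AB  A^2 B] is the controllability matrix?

-414

AB = [[-15], [14], [-4]]
A^2B = [[57], [-41], [13]]
Controllability matrix C = [B  AB  A^2B] = [[2, -15, 57], [-3, 14, -41], [3, -4, 13]]
Expanding along the first row, det(C) = 2·(14·13 - (-41)·(-4)) - (-15)·((-3)·13 - (-41)·3) + 57·((-3)·(-4) - 14·3) = 2·18 - (-15)·84 + 57·(-30) = -414
Since det(C) ≠ 0, rank(C) = 3 and the system is completely controllable.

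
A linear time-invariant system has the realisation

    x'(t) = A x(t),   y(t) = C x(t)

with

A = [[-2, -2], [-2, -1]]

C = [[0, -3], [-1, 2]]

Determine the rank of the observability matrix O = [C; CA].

2

CA = [[6, 3], [-2, 0]]
Observability matrix O = [C; CA] = [[0, -3], [-1, 2], [6, 3], [-2, 0]]
Take the 2×2 submatrix of O formed by rows 1, 2: [[0, -3], [-1, 2]]. Its determinant is 0·2 - (-3)·(-1) = 0 - 3 = -3 ≠ 0.
So rank(O) ≥ 2; since O has 2 columns, rank(O) = 2.
rank(O) = 2 = n, so the pair (A, C) is completely observable.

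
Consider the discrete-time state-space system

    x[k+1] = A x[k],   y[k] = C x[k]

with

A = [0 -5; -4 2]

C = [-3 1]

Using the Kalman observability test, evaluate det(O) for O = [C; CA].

CA = [[-4, 17]]
Observability matrix O = [C; CA] = [[-3, 1], [-4, 17]]
det(O) = (-3)·17 - 1·(-4) = -51 - (-4) = -47
Since det(O) ≠ 0, rank(O) = 2 and the system is completely observable.

-47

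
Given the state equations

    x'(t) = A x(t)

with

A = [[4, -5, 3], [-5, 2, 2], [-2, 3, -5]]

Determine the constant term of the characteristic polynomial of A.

-48

Expand det(sI - A) for the 3×3 matrix.
p(s) = s^3 - s^2 - 47s - 48.
(Check: constant term = det(-A) = (-1)^3 det A = -48; coefficient of s^2 = -tr A = -1.)
The constant term is -48.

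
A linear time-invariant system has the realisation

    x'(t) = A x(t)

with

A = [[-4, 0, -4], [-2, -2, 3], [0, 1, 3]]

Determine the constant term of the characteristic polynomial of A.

Expand det(sI - A) for the 3×3 matrix.
p(s) = s^3 + 3s^2 - 13s - 44.
(Check: constant term = det(-A) = (-1)^3 det A = -44; coefficient of s^2 = -tr A = 3.)
The constant term is -44.

-44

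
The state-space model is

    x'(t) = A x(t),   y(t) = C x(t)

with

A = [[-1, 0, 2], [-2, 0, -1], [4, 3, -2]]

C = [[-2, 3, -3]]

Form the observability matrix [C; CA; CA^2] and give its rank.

CA = [[-16, -9, -1]]
CA^2 = [[30, -3, -21]]
Observability matrix O = [C; CA; CA^2] = [[-2, 3, -3], [-16, -9, -1], [30, -3, -21]]
det(O) = (-2)·((-9)·(-21) - (-1)·(-3)) - 3·((-16)·(-21) - (-1)·30) + (-3)·((-16)·(-3) - (-9)·30) = (-2)·186 - 3·366 + (-3)·318 = -2424 ≠ 0, so rank(O) = 3.
rank(O) = 3 = n, so the pair (A, C) is completely observable.

3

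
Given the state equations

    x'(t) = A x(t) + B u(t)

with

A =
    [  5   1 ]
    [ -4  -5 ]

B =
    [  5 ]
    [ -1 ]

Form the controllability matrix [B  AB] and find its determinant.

AB = [[24], [-15]]
Controllability matrix C = [B  AB] = [[5, 24], [-1, -15]]
det(C) = 5·(-15) - 24·(-1) = -75 - (-24) = -51
Since det(C) ≠ 0, rank(C) = 2 and the system is completely controllable.

-51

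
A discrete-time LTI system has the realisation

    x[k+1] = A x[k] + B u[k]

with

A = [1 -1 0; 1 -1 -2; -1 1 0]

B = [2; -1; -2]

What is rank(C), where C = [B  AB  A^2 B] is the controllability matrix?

AB = [[3], [7], [-3]]
A^2B = [[-4], [2], [4]]
Controllability matrix C = [B  AB  A^2B] = [[2, 3, -4], [-1, 7, 2], [-2, -3, 4]]
The rows r1, r2, r3 of C are linearly dependent: r1 + r3 = 0 (check each entry), so rank(C) ≤ 2.
The 2×2 minor from rows 1, 2, columns 1, 2 is 2·7 - 3·(-1) = 14 - (-3) = 17 ≠ 0, so rank(C) = 2.
rank(C) = 2 < n = 3, so the pair (A, B) is not completely controllable.

2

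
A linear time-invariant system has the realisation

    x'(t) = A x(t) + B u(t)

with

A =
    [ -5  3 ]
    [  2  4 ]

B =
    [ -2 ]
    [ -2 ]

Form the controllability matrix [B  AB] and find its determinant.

AB = [[4], [-12]]
Controllability matrix C = [B  AB] = [[-2, 4], [-2, -12]]
det(C) = (-2)·(-12) - 4·(-2) = 24 - (-8) = 32
Since det(C) ≠ 0, rank(C) = 2 and the system is completely controllable.

32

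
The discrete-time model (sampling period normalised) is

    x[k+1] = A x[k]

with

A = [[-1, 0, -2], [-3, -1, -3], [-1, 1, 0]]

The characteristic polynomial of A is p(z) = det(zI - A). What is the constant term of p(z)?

-5

Expand det(zI - A) for the 3×3 matrix.
p(z) = z^3 + 2z^2 + 2z - 5.
(Check: constant term = det(-A) = (-1)^3 det A = -5; coefficient of z^2 = -tr A = 2.)
The constant term is -5.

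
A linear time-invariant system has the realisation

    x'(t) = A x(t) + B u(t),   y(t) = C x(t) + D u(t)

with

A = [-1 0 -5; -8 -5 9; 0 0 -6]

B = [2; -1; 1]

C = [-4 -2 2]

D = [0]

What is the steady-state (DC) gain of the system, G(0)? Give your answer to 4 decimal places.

G(0) = C(-A)^{-1}B + D = -C A^{-1} B + D.
det A = -30, so A^{-1} = (1/-30)·adj(A) = [[-1, 0, 5/6], [8/5, -1/5, -49/30], [0, 0, -1/6]]
A^{-1} B = [-7/6, 53/30, -1/6]^T
C A^{-1} B = 4/5
G(0) = D - C A^{-1} B = 0 - (4/5) = -4/5 ≈ -0.8000

-0.8000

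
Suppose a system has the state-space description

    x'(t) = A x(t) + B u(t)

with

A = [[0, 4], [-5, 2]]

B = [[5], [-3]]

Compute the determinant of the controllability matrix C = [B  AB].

AB = [[-12], [-31]]
Controllability matrix C = [B  AB] = [[5, -12], [-3, -31]]
det(C) = 5·(-31) - (-12)·(-3) = -155 - 36 = -191
Since det(C) ≠ 0, rank(C) = 2 and the system is completely controllable.

-191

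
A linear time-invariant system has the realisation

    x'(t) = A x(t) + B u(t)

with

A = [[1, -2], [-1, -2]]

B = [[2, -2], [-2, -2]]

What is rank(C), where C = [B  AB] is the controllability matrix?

AB = [[6, 2], [2, 6]]
Controllability matrix C = [B  AB] = [[2, -2, 6, 2], [-2, -2, 2, 6]]
Take the 2×2 submatrix of C formed by columns 1, 2: [[2, -2], [-2, -2]]. Its determinant is 2·(-2) - (-2)·(-2) = -4 - 4 = -8 ≠ 0.
So rank(C) ≥ 2; since C has 2 rows, rank(C) = 2.
rank(C) = 2 = n, so the pair (A, B) is completely controllable.

2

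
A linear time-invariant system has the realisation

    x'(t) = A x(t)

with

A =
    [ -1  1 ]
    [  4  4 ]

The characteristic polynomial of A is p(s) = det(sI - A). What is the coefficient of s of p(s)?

For a 2×2 matrix, det(sI - A) = s^2 - (tr A)s + det A.
tr A = 3, det A = -8.
So p(s) = s^2 - 3s - 8.
The coefficient of s is -3.

-3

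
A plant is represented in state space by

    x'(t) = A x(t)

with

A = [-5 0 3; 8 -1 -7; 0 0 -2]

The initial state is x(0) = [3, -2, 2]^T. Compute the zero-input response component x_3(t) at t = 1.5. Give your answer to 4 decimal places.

det(sI - A) = s^3 - (tr A)s^2 + (M11 + M22 + M33)s - det A, where Mii is the 2×2 principal minor of A obtained by deleting row i and column i.
tr A = (-5) + (-1) + (-2) = -8; M11 = (-1)·(-2) - (-7)·0 = 2 - 0 = 2; M22 = (-5)·(-2) - 3·0 = 10 - 0 = 10; M33 = (-5)·(-1) - 0·8 = 5 - 0 = 5; sum of minors = 17.
det A = (-5)·((-1)·(-2) - (-7)·0) - 0·(8·(-2) - (-7)·0) + 3·(8·0 - (-1)·0) = (-5)·2 - 0·(-16) + 3·0 = -10.
So p(s) = det(sI - A) = s^3 + 8s^2 + 17s + 10.
Rational-root test: any integer root divides 10. Testing small divisors, s = -1 works: p(-1) = -1 + 8 + (-17) + 10 = 0, so (s + 1) is a factor.
Dividing, p(s) = (s + 1)(s^2 + 7s + 10).
Factor s^2 + 7s + 10: two numbers with sum -7 and product 10 are -2 and -5, so s^2 + 7s + 10 = (s + 2)(s + 5).
Hence p(s) = (s + 1) (s + 2) (s + 5), with roots -5, -2, -1.
The eigenvalues -5, -2, -1 are distinct and real, so A is diagonalisable and x(t) = e^{At} x(0) = V diag(e^{λ_i t}) V^{-1} x(0), where the columns of V are the eigenvectors.
λ = -5: A - (-5)I = [[0, 0, 3], [8, 4, -7], [0, 0, 3]]. v must be orthogonal to every row; (row 1) × (row 2) = [-12, 24, 0], so take v_1 = [-1, 2, 0]^T.
λ = -2: A - (-2)I = [[-3, 0, 3], [8, 1, -7], [0, 0, 0]]. v must be orthogonal to every row; (row 1) × (row 2) = [-3, 3, -3], so take v_2 = [-1, 1, -1]^T.
λ = -1: A - (-1)I = [[-4, 0, 3], [8, 0, -7], [0, 0, -1]]. v must be orthogonal to every row; (row 1) × (row 2) = [0, -4, 0], so take v_3 = [0, 1, 0]^T.
V = [v_1 v_2 v_3] = [[-1, -1, 0], [2, 1, 1], [0, -1, 0]] has det V = -1, so V^{-1} = adj(V)/det V = [[-1, 0, 1], [0, 0, -1], [2, 1, -1]].
Modal coordinates z(0) = V^{-1} x(0): (-1)·3 + 0·(-2) + 1·2 = -1; 0·3 + 0·(-2) + (-1)·2 = -2; 2·3 + 1·(-2) + (-1)·2 = 2; so z(0) = [-1, -2, 2]^T.
x_3(t) = Σ_i (v_i)_3 · z_i(0) · e^{λ_i t} (row 3 of V times the modal terms).
x_3(1.5) = 0·(-1)·e^{-5·1.5} + (-1)·(-2)·e^{-2·1.5} + 0·2·e^{-1·1.5} = 0·0.000553 + 2·0.049787 + 0·0.223130 = 0.0996.

0.0996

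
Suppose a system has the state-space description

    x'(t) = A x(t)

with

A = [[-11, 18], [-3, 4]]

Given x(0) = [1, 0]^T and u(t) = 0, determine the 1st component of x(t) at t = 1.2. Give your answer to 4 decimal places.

-0.1740

det(sI - A) = s^2 - (tr A)s + det A, with tr A = (-11) + 4 = -7 and det A = (-11)·4 - 18·(-3) = -44 - (-54) = 10.
So p(s) = det(sI - A) = s^2 + 7s + 10.
Factor s^2 + 7s + 10: two numbers with sum -7 and product 10 are -2 and -5, so s^2 + 7s + 10 = (s + 2)(s + 5).
Hence p(s) = (s + 2) (s + 5), with roots -5, -2.
The eigenvalues -5, -2 are distinct and real, so A is diagonalisable and x(t) = e^{At} x(0) = V diag(e^{λ_i t}) V^{-1} x(0), where the columns of V are the eigenvectors.
λ = -5: A - (-5)I = [[-6, 18], [-3, 9]]. Row 1 gives (-6)·v1 + 18·v2 = 0, so take v_1 = [3, 1]^T.
λ = -2: A - (-2)I = [[-9, 18], [-3, 6]]. Row 1 gives (-9)·v1 + 18·v2 = 0, so take v_2 = [2, 1]^T.
V = [v_1 v_2] = [[3, 2], [1, 1]] has det V = 1, so V^{-1} = adj(V)/det V = [[1, -2], [-1, 3]].
Modal coordinates z(0) = V^{-1} x(0): 1·1 + (-2)·0 = 1; (-1)·1 + 3·0 = -1; so z(0) = [1, -1]^T.
x_1(t) = Σ_i (v_i)_1 · z_i(0) · e^{λ_i t} (row 1 of V times the modal terms).
x_1(1.2) = 3·1·e^{-5·1.2} + 2·(-1)·e^{-2·1.2} = 3·0.002479 + (-2)·0.090718 = -0.1740.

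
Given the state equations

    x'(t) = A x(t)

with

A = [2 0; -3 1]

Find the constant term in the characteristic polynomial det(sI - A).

For a 2×2 matrix, det(sI - A) = s^2 - (tr A)s + det A.
tr A = 3, det A = 2.
So p(s) = s^2 - 3s + 2.
The constant term is 2.

2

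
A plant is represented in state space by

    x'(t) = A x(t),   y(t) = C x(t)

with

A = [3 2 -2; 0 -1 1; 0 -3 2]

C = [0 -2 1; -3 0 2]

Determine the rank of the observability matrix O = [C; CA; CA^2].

CA = [[0, -1, 0], [-9, -12, 10]]
CA^2 = [[0, 1, -1], [-27, -36, 26]]
Observability matrix O = [C; CA; CA^2] = [[0, -2, 1], [-3, 0, 2], [0, -1, 0], [-9, -12, 10], [0, 1, -1], [-27, -36, 26]]
Take the 3×3 submatrix of O formed by rows 1, 2, 3: [[0, -2, 1], [-3, 0, 2], [0, -1, 0]]. Its determinant is 0·(0·0 - 2·(-1)) - (-2)·((-3)·0 - 2·0) + 1·((-3)·(-1) - 0·0) = 0·2 - (-2)·0 + 1·3 = 3 ≠ 0.
So rank(O) ≥ 3; since O has 3 columns, rank(O) = 3.
rank(O) = 3 = n, so the pair (A, C) is completely observable.

3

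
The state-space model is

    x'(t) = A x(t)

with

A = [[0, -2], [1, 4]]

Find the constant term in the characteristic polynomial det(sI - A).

For a 2×2 matrix, det(sI - A) = s^2 - (tr A)s + det A.
tr A = 4, det A = 2.
So p(s) = s^2 - 4s + 2.
The constant term is 2.

2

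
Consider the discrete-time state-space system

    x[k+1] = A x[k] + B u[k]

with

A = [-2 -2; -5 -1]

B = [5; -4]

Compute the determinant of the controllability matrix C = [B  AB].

-113

AB = [[-2], [-21]]
Controllability matrix C = [B  AB] = [[5, -2], [-4, -21]]
det(C) = 5·(-21) - (-2)·(-4) = -105 - 8 = -113
Since det(C) ≠ 0, rank(C) = 2 and the system is completely controllable.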